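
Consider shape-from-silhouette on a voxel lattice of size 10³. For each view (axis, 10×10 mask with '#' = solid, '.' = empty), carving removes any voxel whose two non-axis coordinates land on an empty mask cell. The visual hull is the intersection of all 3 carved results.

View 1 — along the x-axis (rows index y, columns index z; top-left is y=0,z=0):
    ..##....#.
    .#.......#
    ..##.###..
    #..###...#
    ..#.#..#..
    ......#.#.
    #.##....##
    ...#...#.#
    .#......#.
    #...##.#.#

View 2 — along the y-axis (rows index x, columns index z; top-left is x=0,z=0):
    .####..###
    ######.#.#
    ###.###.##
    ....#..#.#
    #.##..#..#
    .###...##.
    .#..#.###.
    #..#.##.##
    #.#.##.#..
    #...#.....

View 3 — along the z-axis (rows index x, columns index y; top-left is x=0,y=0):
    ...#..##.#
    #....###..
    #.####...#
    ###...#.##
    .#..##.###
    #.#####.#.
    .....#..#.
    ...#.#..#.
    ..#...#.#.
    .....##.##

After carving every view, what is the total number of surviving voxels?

remaining voxels: 86

full grid |V| = 1000
V1 x: intersect with YZ mask (35 set) -- 350 left
V2 y: intersect with XZ mask (54 set) -- 192 left
V3 z: intersect with XY mask (45 set) -- 86 left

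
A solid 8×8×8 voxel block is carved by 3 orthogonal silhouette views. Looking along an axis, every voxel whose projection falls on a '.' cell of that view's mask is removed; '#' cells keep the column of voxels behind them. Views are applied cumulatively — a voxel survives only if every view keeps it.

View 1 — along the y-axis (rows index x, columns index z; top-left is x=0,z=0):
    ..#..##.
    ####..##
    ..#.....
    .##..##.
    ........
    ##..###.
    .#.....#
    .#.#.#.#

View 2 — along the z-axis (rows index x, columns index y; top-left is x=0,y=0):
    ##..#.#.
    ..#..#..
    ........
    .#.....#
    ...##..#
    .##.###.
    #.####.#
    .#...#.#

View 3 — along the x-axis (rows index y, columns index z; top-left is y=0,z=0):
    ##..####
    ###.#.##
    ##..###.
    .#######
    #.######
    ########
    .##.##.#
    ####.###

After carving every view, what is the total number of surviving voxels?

before carving: 512 voxels (8×8×8)
  1. axis=1 (XZ plane), |mask|=25  ⇒  voxels=200
  2. axis=2 (XY plane), |mask|=25  ⇒  voxels=81
  3. axis=0 (YZ plane), |mask|=51  ⇒  voxels=66

|visual hull| = 66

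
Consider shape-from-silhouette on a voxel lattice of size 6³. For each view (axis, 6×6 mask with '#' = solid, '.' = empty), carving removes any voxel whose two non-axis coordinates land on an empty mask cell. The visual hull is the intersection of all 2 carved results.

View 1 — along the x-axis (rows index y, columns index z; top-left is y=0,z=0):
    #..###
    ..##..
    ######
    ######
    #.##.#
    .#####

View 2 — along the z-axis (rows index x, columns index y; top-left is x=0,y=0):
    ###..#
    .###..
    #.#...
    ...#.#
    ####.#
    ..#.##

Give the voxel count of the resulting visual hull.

remaining voxels: 90

start: 6×6×6 = 216 voxels
carve view 1 (along x, YZ-mask fill 27/36): 162 voxels remain
carve view 2 (along z, XY-mask fill 19/36): 90 voxels remain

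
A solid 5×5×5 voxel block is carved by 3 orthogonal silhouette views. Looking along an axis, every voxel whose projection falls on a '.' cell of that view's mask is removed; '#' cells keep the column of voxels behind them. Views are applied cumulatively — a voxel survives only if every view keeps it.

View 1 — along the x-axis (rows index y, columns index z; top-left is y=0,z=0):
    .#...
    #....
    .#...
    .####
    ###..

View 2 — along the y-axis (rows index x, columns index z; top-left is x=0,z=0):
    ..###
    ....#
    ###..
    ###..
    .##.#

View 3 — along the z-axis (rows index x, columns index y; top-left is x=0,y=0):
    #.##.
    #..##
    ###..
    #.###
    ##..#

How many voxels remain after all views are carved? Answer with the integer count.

before carving: 125 voxels (5×5×5)
V1 x: intersect with YZ mask (10 set) -- 50 left
V2 y: intersect with XZ mask (13 set) -- 28 left
V3 z: intersect with XY mask (16 set) -- 17 left

voxel count = 17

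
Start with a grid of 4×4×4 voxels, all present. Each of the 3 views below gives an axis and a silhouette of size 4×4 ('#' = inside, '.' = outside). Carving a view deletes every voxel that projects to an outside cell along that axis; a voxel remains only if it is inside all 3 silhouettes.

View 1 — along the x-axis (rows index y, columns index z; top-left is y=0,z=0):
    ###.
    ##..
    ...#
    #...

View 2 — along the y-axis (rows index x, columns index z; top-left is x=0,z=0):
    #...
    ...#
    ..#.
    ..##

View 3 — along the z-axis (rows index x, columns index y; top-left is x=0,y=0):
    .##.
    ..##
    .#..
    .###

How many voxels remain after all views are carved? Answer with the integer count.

|visual hull| = 3

start: 4×4×4 = 64 voxels
  1. axis=0 (YZ plane), |mask|=7  ⇒  voxels=28
  2. axis=1 (XZ plane), |mask|=5  ⇒  voxels=7
  3. axis=2 (XY plane), |mask|=8  ⇒  voxels=3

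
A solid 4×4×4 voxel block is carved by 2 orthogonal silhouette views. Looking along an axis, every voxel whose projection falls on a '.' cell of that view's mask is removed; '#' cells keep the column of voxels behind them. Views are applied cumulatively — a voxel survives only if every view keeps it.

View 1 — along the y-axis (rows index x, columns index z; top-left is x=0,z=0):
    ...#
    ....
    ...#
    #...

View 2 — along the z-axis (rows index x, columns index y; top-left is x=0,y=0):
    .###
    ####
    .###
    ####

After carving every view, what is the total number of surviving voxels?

10 voxels

start: 4×4×4 = 64 voxels
[1] y-view keeps 3 columns → grid now 12
[2] z-view keeps 14 columns → grid now 10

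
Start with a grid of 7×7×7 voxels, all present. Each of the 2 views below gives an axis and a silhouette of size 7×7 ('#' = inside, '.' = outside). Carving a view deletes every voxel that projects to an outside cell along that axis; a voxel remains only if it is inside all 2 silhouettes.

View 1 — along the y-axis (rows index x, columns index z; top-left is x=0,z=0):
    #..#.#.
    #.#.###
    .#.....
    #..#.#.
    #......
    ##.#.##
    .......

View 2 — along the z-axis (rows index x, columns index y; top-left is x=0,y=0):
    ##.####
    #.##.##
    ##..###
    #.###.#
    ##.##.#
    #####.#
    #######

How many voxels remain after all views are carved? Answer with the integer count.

voxel count = 98

before carving: 343 voxels (7×7×7)
step 1: project along y, AND mask (18/49) → |grid| = 126
step 2: project along z, AND mask (39/49) → |grid| = 98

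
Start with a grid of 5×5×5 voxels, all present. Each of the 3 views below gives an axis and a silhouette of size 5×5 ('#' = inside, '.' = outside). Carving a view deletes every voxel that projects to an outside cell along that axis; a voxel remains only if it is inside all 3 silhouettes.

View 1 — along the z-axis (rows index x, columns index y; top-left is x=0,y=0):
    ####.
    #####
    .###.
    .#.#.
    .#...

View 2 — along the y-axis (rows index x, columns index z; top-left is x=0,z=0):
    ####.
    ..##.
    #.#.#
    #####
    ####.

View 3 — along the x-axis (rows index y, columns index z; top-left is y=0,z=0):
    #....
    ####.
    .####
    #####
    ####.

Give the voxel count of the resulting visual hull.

full grid |V| = 125
[1] z-view keeps 15 columns → grid now 75
[2] y-view keeps 18 columns → grid now 49
[3] x-view keeps 18 columns → grid now 40

40 voxels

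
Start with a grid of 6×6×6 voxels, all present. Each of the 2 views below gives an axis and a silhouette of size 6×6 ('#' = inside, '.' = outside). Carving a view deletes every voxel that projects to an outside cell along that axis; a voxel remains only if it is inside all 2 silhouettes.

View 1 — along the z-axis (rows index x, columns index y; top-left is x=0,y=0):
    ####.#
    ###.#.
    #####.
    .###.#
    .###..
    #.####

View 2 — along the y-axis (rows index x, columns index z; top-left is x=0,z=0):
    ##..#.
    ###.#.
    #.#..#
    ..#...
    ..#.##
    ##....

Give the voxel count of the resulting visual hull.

initial block: 6^3 = 216
step 1: project along z, AND mask (26/36) → |grid| = 156
step 2: project along y, AND mask (16/36) → |grid| = 69

|visual hull| = 69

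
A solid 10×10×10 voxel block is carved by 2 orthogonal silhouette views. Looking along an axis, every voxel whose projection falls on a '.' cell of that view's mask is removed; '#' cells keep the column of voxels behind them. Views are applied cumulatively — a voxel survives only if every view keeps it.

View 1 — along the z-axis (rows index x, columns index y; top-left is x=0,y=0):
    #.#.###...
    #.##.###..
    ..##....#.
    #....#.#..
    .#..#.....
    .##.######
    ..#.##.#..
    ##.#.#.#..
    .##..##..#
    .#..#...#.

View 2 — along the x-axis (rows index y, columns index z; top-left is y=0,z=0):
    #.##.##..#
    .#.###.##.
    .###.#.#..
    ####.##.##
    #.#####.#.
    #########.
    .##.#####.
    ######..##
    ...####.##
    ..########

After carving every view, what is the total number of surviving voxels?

remaining voxels: 308

before carving: 1000 voxels (10×10×10)
carve view 1 (along z, XY-mask fill 44/100): 440 voxels remain
carve view 2 (along x, YZ-mask fill 70/100): 308 voxels remain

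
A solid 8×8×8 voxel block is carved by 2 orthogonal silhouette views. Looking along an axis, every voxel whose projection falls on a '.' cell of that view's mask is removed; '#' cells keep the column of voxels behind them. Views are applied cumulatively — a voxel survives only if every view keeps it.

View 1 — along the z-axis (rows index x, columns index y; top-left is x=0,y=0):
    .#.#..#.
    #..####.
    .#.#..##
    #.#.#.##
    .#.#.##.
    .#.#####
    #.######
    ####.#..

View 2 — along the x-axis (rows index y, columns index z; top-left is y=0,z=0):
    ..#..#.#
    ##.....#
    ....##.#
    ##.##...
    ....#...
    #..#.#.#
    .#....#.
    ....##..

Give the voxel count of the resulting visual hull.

before carving: 512 voxels (8×8×8)
after view 1 [z-axis, 39 of 64 cells solid] → remaining = 312
after view 2 [x-axis, 22 of 64 cells solid] → remaining = 110

remaining voxels: 110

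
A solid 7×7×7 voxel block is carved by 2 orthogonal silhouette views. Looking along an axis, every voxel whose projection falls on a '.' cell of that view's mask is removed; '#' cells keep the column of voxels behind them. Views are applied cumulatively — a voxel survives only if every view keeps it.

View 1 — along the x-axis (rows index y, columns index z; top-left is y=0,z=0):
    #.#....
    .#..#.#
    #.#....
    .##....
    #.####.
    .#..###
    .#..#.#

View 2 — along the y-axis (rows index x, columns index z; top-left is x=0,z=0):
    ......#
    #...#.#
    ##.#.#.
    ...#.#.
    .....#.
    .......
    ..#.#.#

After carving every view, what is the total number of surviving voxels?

remaining voxels: 39

initial block: 7^3 = 343
[1] x-view keeps 21 columns → grid now 147
[2] y-view keeps 14 columns → grid now 39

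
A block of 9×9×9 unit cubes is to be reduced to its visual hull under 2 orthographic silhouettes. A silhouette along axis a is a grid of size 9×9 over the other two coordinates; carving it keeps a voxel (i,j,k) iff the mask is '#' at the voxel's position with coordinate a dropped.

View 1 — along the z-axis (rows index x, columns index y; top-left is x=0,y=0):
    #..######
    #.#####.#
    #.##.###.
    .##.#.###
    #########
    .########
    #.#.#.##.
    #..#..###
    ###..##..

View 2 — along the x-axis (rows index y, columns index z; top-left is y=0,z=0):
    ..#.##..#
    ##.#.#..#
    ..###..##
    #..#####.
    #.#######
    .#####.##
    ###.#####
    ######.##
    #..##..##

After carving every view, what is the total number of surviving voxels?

remaining voxels: 367

initial block: 9^3 = 729
[1] z-view keeps 58 columns → grid now 522
[2] x-view keeps 56 columns → grid now 367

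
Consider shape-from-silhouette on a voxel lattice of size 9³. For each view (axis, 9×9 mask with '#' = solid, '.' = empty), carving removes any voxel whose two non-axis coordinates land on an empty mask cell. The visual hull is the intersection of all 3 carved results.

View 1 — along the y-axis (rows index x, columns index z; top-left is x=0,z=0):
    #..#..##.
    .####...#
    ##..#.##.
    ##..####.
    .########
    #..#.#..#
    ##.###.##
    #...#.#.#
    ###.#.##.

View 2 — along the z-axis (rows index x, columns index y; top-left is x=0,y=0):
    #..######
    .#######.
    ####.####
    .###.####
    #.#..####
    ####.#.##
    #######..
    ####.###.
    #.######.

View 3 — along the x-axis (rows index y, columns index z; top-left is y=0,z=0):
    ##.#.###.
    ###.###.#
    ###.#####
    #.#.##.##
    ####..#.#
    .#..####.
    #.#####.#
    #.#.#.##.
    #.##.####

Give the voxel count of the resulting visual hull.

remaining voxels: 244

initial block: 9^3 = 729
after view 1 [y-axis, 49 of 81 cells solid] → remaining = 441
after view 2 [z-axis, 63 of 81 cells solid] → remaining = 340
after view 3 [x-axis, 57 of 81 cells solid] → remaining = 244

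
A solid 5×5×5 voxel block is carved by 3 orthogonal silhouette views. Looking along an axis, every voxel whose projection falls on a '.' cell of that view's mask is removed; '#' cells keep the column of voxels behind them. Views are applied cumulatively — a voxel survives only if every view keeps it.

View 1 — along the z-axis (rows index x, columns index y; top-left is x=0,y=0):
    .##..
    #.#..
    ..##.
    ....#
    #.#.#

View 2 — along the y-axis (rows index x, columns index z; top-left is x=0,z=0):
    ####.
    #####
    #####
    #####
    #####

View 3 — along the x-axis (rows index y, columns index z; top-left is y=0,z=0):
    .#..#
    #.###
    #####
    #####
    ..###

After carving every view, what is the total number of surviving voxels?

full grid |V| = 125
carve view 1 (along z, XY-mask fill 10/25): 50 voxels remain
carve view 2 (along y, XZ-mask fill 24/25): 48 voxels remain
carve view 3 (along x, YZ-mask fill 19/25): 37 voxels remain

remaining voxels: 37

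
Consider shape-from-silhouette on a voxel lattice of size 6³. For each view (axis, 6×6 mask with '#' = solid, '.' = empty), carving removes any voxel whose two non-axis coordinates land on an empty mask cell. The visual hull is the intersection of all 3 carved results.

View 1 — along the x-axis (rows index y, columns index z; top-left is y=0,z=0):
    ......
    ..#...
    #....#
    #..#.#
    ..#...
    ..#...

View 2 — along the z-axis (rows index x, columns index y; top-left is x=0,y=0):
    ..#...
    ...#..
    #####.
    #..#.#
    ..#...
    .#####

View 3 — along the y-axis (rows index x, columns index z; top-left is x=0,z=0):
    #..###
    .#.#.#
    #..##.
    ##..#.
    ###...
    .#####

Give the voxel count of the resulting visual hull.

initial block: 6^3 = 216
carve view 1 (along x, YZ-mask fill 8/36): 48 voxels remain
carve view 2 (along z, XY-mask fill 16/36): 26 voxels remain
carve view 3 (along y, XZ-mask fill 21/36): 15 voxels remain

15 voxels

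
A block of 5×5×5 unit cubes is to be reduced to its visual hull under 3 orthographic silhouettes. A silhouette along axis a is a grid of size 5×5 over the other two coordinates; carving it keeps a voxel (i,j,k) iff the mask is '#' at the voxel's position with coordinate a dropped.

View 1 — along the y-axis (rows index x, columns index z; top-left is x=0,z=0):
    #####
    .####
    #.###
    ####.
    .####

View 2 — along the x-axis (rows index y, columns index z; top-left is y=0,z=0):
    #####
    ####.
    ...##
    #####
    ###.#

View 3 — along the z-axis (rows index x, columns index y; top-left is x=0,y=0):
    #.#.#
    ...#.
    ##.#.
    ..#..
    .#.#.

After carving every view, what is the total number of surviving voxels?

voxel count = 34

before carving: 125 voxels (5×5×5)
carve view 1 (along y, XZ-mask fill 21/25): 105 voxels remain
carve view 2 (along x, YZ-mask fill 20/25): 84 voxels remain
carve view 3 (along z, XY-mask fill 10/25): 34 voxels remain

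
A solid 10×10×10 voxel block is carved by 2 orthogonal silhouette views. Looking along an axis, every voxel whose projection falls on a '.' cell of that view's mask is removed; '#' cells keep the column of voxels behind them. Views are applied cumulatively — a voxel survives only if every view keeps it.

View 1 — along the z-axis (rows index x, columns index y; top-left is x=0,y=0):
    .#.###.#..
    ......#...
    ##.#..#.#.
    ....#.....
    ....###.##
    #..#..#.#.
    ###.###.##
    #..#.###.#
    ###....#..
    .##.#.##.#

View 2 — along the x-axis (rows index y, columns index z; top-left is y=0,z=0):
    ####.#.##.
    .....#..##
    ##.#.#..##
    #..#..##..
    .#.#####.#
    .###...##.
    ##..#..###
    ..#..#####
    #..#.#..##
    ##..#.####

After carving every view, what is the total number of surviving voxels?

|visual hull| = 253

initial block: 10^3 = 1000
carve view 1 (along z, XY-mask fill 45/100): 450 voxels remain
carve view 2 (along x, YZ-mask fill 56/100): 253 voxels remain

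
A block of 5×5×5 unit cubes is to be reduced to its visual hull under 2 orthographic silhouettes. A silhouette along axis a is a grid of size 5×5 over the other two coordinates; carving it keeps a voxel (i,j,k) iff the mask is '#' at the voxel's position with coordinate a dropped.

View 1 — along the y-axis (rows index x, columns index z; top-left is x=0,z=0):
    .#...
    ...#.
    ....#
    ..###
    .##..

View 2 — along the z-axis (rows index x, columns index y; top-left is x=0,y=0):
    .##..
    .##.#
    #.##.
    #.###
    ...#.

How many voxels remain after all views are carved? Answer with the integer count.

|visual hull| = 22

before carving: 125 voxels (5×5×5)
[1] y-view keeps 8 columns → grid now 40
[2] z-view keeps 13 columns → grid now 22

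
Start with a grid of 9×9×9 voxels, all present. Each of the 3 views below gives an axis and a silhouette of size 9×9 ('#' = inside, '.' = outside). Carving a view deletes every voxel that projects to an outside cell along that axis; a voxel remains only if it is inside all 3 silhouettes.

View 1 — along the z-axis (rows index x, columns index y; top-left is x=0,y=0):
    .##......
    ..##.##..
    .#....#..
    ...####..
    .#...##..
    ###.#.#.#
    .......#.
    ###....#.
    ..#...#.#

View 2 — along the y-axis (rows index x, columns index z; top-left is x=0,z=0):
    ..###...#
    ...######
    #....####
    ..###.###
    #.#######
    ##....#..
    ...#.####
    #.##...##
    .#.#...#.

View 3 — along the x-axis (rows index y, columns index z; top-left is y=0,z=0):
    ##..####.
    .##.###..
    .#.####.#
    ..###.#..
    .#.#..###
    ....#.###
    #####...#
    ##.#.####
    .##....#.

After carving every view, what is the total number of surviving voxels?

start: 9×9×9 = 729 voxels
step 1: project along z, AND mask (29/81) → |grid| = 261
step 2: project along y, AND mask (45/81) → |grid| = 142
step 3: project along x, AND mask (46/81) → |grid| = 85

remaining voxels: 85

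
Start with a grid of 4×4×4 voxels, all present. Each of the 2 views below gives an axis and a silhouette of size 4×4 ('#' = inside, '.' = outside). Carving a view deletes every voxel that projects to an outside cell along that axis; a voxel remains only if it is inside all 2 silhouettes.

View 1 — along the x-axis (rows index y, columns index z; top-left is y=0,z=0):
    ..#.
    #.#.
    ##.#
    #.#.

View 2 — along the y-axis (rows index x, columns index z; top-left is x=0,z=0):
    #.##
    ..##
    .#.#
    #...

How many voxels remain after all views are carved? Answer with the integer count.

voxel count = 16

initial block: 4^3 = 64
V1 x: intersect with YZ mask (8 set) -- 32 left
V2 y: intersect with XZ mask (8 set) -- 16 left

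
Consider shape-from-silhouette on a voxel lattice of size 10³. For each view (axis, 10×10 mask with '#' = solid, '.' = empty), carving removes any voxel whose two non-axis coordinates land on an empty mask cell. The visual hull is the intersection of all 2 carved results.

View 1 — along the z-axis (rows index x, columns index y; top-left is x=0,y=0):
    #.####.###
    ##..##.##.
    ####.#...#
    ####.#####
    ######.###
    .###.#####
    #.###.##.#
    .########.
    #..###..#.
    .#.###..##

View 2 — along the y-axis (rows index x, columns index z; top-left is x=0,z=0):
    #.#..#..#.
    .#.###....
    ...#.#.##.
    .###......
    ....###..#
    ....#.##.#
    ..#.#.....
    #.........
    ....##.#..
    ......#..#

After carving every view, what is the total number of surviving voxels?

224 voxels

full grid |V| = 1000
carve view 1 (along z, XY-mask fill 72/100): 720 voxels remain
carve view 2 (along y, XZ-mask fill 31/100): 224 voxels remain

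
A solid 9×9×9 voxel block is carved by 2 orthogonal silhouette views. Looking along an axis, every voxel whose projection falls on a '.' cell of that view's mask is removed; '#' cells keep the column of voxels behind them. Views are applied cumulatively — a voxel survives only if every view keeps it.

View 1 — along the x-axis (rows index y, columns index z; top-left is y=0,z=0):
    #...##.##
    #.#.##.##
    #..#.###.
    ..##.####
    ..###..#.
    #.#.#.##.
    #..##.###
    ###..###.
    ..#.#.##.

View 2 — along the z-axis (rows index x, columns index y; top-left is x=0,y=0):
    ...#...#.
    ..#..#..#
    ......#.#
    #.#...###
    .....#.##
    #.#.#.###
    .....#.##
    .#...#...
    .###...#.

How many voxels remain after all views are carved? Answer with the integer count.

full grid |V| = 729
  1. axis=0 (YZ plane), |mask|=47  ⇒  voxels=423
  2. axis=2 (XY plane), |mask|=30  ⇒  voxels=156

156 voxels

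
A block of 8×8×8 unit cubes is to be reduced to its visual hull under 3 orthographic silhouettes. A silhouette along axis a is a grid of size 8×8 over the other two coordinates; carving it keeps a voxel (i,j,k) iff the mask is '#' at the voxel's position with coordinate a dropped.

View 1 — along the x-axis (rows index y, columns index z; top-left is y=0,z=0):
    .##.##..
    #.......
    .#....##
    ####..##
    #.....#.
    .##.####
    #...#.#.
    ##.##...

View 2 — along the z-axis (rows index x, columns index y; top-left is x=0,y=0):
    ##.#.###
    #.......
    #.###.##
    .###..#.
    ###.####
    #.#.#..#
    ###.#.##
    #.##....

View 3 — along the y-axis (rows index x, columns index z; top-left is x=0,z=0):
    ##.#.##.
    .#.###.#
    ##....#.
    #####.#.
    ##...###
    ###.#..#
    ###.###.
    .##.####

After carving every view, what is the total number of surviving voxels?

start: 8×8×8 = 512 voxels
step 1: project along x, AND mask (29/64) → |grid| = 232
step 2: project along z, AND mask (37/64) → |grid| = 129
step 3: project along y, AND mask (41/64) → |grid| = 92

|visual hull| = 92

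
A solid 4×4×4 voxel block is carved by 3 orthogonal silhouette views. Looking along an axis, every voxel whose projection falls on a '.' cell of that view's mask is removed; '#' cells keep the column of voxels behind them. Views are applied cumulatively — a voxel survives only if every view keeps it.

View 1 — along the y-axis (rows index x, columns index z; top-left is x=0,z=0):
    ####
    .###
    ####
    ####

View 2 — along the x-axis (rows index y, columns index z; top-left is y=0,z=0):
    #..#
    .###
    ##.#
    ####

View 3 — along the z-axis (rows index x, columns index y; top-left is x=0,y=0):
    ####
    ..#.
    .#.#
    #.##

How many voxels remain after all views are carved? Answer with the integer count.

voxel count = 30

start: 4×4×4 = 64 voxels
  1. axis=1 (XZ plane), |mask|=15  ⇒  voxels=60
  2. axis=0 (YZ plane), |mask|=12  ⇒  voxels=45
  3. axis=2 (XY plane), |mask|=10  ⇒  voxels=30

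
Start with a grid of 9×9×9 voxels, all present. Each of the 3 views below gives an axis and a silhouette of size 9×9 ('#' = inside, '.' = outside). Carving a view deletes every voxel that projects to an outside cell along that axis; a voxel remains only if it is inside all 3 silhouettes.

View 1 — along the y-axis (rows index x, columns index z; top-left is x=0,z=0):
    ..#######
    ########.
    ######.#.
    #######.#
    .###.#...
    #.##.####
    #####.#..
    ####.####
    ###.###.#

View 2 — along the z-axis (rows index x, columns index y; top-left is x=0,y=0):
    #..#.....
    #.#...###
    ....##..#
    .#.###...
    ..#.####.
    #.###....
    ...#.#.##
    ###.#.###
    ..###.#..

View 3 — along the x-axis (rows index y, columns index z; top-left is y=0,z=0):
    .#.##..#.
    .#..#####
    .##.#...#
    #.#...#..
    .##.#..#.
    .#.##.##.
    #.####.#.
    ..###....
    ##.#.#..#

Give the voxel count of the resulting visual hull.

before carving: 729 voxels (9×9×9)
carve view 1 (along y, XZ-mask fill 62/81): 558 voxels remain
carve view 2 (along z, XY-mask fill 38/81): 263 voxels remain
carve view 3 (along x, YZ-mask fill 40/81): 125 voxels remain

voxel count = 125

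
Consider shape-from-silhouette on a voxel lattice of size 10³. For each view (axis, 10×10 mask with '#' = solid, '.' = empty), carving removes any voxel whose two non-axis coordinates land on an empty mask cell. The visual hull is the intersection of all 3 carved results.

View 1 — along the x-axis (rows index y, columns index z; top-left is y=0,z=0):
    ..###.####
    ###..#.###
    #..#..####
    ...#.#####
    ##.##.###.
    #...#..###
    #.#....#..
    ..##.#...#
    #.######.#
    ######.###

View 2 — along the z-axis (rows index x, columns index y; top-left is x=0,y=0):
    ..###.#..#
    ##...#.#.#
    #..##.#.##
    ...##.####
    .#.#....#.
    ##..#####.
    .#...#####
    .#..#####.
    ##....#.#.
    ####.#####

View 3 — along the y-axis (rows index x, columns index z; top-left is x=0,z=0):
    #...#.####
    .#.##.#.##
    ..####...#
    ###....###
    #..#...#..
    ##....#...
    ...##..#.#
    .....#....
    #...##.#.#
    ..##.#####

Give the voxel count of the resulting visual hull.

full grid |V| = 1000
after view 1 [x-axis, 62 of 100 cells solid] → remaining = 620
after view 2 [z-axis, 57 of 100 cells solid] → remaining = 352
after view 3 [y-axis, 46 of 100 cells solid] → remaining = 174

voxel count = 174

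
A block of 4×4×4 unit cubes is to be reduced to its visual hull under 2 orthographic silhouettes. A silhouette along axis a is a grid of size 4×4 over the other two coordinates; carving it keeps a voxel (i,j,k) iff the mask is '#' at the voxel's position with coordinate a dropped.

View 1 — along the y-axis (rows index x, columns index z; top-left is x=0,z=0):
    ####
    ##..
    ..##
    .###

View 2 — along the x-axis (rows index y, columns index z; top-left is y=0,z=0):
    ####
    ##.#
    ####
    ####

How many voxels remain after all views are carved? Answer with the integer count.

|visual hull| = 41

full grid |V| = 64
V1 y: intersect with XZ mask (11 set) -- 44 left
V2 x: intersect with YZ mask (15 set) -- 41 left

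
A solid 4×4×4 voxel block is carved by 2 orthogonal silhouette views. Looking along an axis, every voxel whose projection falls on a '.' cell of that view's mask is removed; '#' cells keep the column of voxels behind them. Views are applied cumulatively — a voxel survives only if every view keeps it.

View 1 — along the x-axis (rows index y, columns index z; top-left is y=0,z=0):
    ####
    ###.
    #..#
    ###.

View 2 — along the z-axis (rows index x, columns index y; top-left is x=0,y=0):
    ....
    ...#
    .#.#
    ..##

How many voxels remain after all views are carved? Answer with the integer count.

remaining voxels: 14

before carving: 64 voxels (4×4×4)
V1 x: intersect with YZ mask (12 set) -- 48 left
V2 z: intersect with XY mask (5 set) -- 14 left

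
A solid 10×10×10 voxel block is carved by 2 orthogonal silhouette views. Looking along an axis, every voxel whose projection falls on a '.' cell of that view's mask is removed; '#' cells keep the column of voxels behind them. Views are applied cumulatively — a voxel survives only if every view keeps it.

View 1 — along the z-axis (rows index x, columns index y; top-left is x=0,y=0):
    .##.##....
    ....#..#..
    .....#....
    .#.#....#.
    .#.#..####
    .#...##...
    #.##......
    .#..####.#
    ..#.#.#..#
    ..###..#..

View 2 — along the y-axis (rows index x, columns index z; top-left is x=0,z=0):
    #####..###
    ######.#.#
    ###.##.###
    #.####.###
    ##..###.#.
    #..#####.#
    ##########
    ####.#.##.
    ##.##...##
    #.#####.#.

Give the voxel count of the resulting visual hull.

before carving: 1000 voxels (10×10×10)
after view 1 [z-axis, 36 of 100 cells solid] → remaining = 360
after view 2 [y-axis, 75 of 100 cells solid] → remaining = 261

261 voxels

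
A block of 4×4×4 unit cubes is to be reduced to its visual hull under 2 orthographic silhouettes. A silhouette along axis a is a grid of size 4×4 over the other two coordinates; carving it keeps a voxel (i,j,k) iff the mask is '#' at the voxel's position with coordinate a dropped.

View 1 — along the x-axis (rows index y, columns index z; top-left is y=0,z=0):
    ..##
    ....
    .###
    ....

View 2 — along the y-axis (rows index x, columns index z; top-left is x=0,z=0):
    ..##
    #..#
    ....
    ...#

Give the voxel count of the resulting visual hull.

before carving: 64 voxels (4×4×4)
[1] x-view keeps 5 columns → grid now 20
[2] y-view keeps 5 columns → grid now 8

remaining voxels: 8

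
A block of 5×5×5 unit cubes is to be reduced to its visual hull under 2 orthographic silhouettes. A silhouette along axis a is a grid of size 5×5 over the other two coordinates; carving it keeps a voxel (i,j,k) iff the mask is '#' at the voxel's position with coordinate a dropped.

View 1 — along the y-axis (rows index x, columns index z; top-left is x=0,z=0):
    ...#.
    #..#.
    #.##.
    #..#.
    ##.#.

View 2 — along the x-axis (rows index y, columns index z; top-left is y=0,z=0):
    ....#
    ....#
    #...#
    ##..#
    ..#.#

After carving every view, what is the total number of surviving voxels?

voxel count = 10

start: 5×5×5 = 125 voxels
  1. axis=1 (XZ plane), |mask|=11  ⇒  voxels=55
  2. axis=0 (YZ plane), |mask|=9  ⇒  voxels=10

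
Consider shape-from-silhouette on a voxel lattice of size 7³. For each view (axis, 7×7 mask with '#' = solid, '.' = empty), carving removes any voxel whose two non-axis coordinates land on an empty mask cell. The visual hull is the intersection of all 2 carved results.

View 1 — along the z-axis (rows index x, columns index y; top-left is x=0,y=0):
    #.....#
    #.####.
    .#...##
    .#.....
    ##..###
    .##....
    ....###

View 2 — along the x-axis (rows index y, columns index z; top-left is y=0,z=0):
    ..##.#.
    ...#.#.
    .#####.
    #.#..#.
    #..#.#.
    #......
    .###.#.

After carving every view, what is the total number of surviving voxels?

full grid |V| = 343
[1] z-view keeps 21 columns → grid now 147
[2] x-view keeps 21 columns → grid now 59

|visual hull| = 59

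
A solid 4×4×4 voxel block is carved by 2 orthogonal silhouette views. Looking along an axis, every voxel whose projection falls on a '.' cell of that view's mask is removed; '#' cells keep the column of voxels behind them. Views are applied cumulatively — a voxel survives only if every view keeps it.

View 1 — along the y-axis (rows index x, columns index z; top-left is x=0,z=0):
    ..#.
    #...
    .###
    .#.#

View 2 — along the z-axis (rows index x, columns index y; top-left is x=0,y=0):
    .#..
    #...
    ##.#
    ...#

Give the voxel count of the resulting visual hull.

full grid |V| = 64
carve view 1 (along y, XZ-mask fill 7/16): 28 voxels remain
carve view 2 (along z, XY-mask fill 6/16): 13 voxels remain

voxel count = 13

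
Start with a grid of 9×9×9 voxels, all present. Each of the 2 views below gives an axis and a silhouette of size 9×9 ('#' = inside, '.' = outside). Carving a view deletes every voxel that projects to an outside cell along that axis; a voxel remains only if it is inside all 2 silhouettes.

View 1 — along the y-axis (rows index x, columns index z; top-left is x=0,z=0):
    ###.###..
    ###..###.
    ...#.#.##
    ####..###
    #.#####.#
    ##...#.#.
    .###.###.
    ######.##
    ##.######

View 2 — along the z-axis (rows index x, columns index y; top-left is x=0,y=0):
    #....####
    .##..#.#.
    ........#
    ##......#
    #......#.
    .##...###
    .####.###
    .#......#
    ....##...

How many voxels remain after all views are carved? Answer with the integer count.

remaining voxels: 187

initial block: 9^3 = 729
step 1: project along y, AND mask (56/81) → |grid| = 504
step 2: project along z, AND mask (31/81) → |grid| = 187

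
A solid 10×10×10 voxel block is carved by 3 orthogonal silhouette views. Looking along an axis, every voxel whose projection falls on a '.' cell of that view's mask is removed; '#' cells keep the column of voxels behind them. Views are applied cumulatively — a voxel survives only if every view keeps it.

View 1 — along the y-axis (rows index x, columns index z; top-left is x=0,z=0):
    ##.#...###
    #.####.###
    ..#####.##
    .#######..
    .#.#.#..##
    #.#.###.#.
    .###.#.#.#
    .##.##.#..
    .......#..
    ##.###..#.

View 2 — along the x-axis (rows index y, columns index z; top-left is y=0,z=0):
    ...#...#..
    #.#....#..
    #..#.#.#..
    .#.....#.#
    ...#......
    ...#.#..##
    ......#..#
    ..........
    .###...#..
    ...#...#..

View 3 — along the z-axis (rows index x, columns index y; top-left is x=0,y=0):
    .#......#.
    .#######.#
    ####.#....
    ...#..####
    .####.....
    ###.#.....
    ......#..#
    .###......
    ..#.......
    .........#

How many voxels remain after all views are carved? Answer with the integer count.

remaining voxels: 60

before carving: 1000 voxels (10×10×10)
V1 y: intersect with XZ mask (57 set) -- 570 left
V2 x: intersect with YZ mask (25 set) -- 150 left
V3 z: intersect with XY mask (35 set) -- 60 left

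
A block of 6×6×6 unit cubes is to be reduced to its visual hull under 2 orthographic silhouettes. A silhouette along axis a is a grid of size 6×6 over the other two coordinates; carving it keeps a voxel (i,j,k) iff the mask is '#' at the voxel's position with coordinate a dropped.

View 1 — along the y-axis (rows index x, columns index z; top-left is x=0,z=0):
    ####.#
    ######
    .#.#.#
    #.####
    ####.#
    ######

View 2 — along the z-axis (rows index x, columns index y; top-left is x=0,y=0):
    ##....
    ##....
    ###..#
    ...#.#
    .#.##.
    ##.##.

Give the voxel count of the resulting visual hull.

initial block: 6^3 = 216
step 1: project along y, AND mask (30/36) → |grid| = 180
step 2: project along z, AND mask (17/36) → |grid| = 83

83 voxels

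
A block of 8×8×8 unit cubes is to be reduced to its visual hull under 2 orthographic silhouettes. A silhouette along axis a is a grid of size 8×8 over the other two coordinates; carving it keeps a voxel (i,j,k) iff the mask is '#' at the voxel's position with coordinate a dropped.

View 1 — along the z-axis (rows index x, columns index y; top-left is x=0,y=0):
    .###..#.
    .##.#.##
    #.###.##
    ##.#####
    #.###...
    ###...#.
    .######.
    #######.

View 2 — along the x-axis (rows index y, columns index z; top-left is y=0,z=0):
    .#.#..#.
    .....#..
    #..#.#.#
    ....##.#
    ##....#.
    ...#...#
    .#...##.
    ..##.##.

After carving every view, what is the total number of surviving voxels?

remaining voxels: 124

initial block: 8^3 = 512
[1] z-view keeps 43 columns → grid now 344
[2] x-view keeps 23 columns → grid now 124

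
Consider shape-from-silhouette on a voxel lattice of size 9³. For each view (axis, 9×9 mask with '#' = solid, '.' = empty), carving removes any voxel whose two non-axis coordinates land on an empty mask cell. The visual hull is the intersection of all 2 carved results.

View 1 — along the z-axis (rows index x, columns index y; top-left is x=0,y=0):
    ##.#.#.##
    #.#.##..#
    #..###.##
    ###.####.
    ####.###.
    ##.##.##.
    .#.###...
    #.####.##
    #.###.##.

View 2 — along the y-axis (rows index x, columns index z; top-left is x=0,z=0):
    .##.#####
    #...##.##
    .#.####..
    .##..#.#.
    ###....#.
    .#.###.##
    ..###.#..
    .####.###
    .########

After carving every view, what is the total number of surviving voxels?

full grid |V| = 729
step 1: project along z, AND mask (54/81) → |grid| = 486
step 2: project along y, AND mask (50/81) → |grid| = 302

remaining voxels: 302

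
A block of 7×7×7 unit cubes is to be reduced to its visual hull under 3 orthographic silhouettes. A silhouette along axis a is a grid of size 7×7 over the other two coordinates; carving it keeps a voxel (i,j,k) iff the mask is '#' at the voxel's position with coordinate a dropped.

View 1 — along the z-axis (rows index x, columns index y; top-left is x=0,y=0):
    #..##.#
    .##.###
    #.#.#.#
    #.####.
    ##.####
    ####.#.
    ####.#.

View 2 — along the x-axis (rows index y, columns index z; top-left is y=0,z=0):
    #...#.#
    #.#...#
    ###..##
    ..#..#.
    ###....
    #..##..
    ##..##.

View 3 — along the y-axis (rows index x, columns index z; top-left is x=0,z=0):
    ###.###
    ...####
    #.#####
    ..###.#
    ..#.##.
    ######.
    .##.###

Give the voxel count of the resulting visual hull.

71 voxels

start: 7×7×7 = 343 voxels
step 1: project along z, AND mask (34/49) → |grid| = 238
step 2: project along x, AND mask (23/49) → |grid| = 111
step 3: project along y, AND mask (34/49) → |grid| = 71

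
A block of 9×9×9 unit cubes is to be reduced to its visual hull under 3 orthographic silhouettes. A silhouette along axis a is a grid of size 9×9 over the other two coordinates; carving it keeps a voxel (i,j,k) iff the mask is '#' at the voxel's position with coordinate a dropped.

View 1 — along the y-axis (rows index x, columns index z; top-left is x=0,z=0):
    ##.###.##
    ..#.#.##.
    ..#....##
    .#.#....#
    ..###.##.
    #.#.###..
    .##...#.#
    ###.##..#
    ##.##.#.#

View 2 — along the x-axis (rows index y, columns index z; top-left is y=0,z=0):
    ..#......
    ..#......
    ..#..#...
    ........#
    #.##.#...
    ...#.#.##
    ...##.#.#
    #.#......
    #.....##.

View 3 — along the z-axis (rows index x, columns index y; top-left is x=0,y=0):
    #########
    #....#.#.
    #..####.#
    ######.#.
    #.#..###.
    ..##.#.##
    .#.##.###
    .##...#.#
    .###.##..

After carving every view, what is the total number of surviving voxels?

full grid |V| = 729
[1] y-view keeps 43 columns → grid now 387
[2] x-view keeps 22 columns → grid now 105
[3] z-view keeps 50 columns → grid now 64

remaining voxels: 64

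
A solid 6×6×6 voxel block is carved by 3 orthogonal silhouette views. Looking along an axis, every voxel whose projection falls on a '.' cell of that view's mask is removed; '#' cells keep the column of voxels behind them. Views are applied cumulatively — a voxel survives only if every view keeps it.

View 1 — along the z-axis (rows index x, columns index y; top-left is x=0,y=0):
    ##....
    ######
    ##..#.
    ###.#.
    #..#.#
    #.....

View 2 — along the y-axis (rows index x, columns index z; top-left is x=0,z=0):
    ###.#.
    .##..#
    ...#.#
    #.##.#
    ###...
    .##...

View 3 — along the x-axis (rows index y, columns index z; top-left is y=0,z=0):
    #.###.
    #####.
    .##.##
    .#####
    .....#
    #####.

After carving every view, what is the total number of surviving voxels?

voxel count = 39

initial block: 6^3 = 216
  1. axis=2 (XY plane), |mask|=19  ⇒  voxels=114
  2. axis=1 (XZ plane), |mask|=18  ⇒  voxels=59
  3. axis=0 (YZ plane), |mask|=24  ⇒  voxels=39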